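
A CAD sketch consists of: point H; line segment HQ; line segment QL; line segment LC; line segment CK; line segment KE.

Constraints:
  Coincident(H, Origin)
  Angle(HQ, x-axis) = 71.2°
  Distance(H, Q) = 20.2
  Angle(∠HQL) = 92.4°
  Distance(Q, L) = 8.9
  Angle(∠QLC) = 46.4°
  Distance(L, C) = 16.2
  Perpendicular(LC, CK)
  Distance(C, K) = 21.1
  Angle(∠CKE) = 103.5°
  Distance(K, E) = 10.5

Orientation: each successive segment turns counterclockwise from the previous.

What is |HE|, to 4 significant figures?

34.06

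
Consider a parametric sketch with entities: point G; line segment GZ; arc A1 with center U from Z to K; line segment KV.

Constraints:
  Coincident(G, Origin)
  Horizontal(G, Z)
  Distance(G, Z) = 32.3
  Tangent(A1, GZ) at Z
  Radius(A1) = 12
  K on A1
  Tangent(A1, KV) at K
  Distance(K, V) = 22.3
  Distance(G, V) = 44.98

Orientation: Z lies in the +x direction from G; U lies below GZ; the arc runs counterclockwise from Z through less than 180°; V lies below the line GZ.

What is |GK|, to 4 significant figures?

25.52

Checks: |UK| = 12.00 ✓; ∠(UK, KV) = 90.00° ✓; |KV| = 22.30 ✓; |GV| = 44.98 ✓.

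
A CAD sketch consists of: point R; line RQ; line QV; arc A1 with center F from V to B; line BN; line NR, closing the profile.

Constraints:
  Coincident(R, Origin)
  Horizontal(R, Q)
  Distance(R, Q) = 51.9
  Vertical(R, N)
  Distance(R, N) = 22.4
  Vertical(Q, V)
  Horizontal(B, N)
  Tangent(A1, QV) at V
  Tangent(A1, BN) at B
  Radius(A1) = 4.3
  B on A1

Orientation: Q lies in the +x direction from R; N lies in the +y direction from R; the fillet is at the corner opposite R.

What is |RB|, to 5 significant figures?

52.607

R is at the origin; R and Q share the same y with |RQ| = 51.9 and Q on the +x side, so Q = (51.900, 0.0000). RN is vertical with |RN| = 22.4 and N on the +y side, so N = (0.0000, 22.400). The virtual corner opposite R is at (51.900, 22.400). A1 meets QV tangentially, so FV is at right angles to QV and A1 meets BN tangentially, so FB is at right angles to BN, with radius 4.3, so the center F sits 4.3 in from both sides at F = (47.600, 18.100). That places the tangent points at V = (51.900, 18.100) on QV and B = (47.600, 22.400) on BN. Then |RB| = |B − R| = 52.607.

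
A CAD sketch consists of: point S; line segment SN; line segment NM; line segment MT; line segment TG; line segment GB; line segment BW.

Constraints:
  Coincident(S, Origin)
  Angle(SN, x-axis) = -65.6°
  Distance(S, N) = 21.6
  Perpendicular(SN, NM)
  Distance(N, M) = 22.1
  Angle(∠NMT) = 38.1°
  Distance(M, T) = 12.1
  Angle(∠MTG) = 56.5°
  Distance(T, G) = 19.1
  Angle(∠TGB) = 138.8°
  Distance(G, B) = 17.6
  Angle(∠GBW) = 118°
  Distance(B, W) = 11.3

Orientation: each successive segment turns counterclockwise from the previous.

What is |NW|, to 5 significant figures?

40.580

S is at the origin; SN runs at -65.6° with length 21.6, so N = (8.9231, -19.671). SN is perpendicular to NM, so NM runs at 24.400°; with |NM| = 22.1, M = (29.049, -10.541). ∠NMT = 38.1° gives MT at 166.30° from the x-axis; with |MT| = 12.1, T = (17.293, -7.6754). ∠MTG = 56.5° gives TG at -70.200° from the x-axis; with |TG| = 19.1, G = (23.763, -25.646). ∠TGB = 138.8° gives GB at -29.000° from the x-axis; with |GB| = 17.6, B = (39.157, -34.179). ∠GBW = 118.0° gives BW at 33.000° from the x-axis; with |BW| = 11.3, W = (48.634, -28.024). Then |NW| = |W − N| = 40.580.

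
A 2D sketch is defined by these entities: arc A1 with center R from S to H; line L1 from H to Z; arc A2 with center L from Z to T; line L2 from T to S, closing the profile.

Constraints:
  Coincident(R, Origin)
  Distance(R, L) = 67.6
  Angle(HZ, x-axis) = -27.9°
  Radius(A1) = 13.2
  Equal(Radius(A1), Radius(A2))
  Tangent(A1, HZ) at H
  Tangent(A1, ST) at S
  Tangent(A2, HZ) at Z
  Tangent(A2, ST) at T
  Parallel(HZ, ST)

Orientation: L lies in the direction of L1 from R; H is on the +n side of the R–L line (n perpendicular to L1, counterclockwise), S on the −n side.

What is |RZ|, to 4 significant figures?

68.88

The slot axis is L1's direction at -27.9°, so u = (cos -27.9°, sin -27.9°) = (0.8838, -0.4679) and n = (−sin -27.9°, cos -27.9°) = (0.4679, 0.8838). R is at the origin and L lies 67.6 along u from R, so L = 67.6·u = (59.74, -31.63). Tangency of A1 to both parallel lines with radius 13.2 puts H and S at R ± 13.2·n: H = (6.177, 11.67), S = (-6.177, -11.67). Equal radii place Z and T the same way about L: Z = L + 13.2·n = (65.92, -19.97), T = L − 13.2·n = (53.57, -43.30). Then |RZ| = |Z − R| = 68.88.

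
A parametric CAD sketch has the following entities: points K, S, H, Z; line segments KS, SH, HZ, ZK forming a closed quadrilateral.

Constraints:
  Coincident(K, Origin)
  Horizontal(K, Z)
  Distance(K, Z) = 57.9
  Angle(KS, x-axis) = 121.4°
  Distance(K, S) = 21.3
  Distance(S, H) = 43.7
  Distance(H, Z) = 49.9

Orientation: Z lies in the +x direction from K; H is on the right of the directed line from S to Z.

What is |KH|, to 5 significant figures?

22.400

Checks: K.y = 0.00, Z.y = 0.00 ✓; |SH| = 43.70 ✓; |HZ| = 49.90 ✓.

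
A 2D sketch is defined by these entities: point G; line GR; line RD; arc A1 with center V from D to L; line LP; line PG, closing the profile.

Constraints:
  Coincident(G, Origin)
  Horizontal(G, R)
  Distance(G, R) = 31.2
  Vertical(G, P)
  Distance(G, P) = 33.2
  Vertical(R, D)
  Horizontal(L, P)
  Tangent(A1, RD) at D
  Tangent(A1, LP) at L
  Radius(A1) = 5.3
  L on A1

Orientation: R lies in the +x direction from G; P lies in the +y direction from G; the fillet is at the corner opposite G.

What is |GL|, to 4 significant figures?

42.11

G is at the origin; G and R share the same y with |GR| = 31.2 and R on the +x side, so R = (31.20, 0.000). G and P share the same x with |GP| = 33.2 and P on the +y side, so P = (0.000, 33.20). The virtual corner opposite G is at (31.20, 33.20). Since A1 is tangent to RD there, VD ⟂ RD and tangency of A1 to LP means the radius VL is perpendicular to LP, with radius 5.3, so the center V sits 5.3 in from both sides at V = (25.90, 27.90). That places the tangent points at D = (31.20, 27.90) on RD and L = (25.90, 33.20) on LP. Then |GL| = |L − G| = 42.11.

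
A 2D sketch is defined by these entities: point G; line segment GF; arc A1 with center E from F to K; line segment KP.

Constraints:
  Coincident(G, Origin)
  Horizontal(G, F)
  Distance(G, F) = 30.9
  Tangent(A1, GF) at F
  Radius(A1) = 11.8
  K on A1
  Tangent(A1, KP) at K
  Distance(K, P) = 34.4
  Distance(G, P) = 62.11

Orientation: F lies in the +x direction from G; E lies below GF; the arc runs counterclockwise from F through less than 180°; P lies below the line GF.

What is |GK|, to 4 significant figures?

28.17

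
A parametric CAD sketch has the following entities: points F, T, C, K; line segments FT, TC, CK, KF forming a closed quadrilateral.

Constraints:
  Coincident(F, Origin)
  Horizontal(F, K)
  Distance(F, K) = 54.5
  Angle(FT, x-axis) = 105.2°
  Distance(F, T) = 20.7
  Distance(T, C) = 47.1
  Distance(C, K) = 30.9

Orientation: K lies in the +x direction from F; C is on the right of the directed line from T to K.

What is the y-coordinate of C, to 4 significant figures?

-14.15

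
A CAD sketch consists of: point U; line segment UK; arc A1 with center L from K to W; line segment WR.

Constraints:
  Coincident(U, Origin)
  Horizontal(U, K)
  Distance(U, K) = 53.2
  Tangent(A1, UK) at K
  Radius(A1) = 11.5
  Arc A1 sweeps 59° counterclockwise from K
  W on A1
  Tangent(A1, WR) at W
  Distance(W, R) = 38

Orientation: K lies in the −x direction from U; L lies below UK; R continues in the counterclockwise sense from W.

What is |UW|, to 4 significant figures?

63.30

Since A1 is tangent to UK there, LK ⟂ UK, so L = K + (0, -11.5) = (-53.20, -11.50). On A1, K sits at bearing 90° from L; a 59° counterclockwise sweep puts W at bearing 149°, so W = L + 11.5·(cos 149°, sin 149°) = (-63.06, -5.577). Then |UW| = |W − U| = 63.30.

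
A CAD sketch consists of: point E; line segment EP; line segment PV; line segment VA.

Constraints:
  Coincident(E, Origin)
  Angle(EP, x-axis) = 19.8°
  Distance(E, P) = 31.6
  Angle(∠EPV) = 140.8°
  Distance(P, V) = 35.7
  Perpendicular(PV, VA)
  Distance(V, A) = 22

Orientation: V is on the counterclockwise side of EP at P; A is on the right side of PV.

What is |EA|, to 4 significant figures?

73.38

E is at the origin; EP runs at 19.8° with length 31.6, so P = 31.6·(cos 19.8°, sin 19.8°) = (29.73, 10.70). ∠EPV = 140.8°, so PV runs at 19.8° + (180° − 140.8°) = 59.00° from the x-axis; with |PV| = 35.7, V = P + 35.7·(cos 59.00°, sin 59.00°) = (48.12, 41.30). PV ⟂ VA; with |VA| = 22.0 on the right of PV, A = V + 22.0·(0.8572, -0.5150) = (66.98, 29.97). Then |EA| = |A − E| = 73.38.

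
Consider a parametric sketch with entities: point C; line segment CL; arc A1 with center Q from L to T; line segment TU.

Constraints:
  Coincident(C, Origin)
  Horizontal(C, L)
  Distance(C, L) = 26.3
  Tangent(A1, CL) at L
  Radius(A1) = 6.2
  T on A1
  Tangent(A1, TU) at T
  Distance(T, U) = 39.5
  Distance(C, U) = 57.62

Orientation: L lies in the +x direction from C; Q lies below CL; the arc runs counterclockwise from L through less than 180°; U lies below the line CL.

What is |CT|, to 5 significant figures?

22.322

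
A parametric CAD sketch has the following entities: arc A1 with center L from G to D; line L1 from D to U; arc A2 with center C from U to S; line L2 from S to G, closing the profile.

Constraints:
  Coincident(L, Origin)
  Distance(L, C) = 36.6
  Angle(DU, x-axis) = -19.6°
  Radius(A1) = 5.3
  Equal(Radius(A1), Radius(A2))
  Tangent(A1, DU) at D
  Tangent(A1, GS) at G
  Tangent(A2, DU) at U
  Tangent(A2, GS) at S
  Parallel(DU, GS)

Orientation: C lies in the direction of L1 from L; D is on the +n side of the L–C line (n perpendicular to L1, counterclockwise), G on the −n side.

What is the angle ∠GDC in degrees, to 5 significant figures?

81.760°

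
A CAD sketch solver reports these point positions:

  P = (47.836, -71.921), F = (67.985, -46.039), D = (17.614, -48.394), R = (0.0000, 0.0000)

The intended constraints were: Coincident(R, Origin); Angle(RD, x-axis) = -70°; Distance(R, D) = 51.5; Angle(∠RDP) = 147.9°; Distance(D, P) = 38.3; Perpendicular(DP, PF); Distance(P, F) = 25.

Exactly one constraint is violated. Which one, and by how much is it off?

Distance(P, F) = 25 — off by 7.80.

R = (0.00, 0.00) ✓; RD at -70.00° ✓; |RD| = 51.50 ✓; ∠RDP = 147.9° ✓; |DP| = 38.30 ✓; ∠(DP, PF) = 90.00° ✓; |PF| = 32.80 ✗.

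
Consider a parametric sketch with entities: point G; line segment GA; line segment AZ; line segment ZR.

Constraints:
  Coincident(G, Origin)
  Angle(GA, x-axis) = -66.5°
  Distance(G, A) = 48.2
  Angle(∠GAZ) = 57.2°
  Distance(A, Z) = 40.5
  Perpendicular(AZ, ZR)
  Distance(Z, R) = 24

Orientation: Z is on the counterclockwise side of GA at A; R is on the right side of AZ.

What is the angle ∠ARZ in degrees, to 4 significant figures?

59.35°

G is at the origin; GA runs at -66.5° with length 48.2, so A = 48.2·(cos -66.5°, sin -66.5°) = (19.22, -44.20). ∠GAZ = 57.2°, so AZ runs at -66.5° + (180° − 57.2°) = 56.30° from the x-axis; with |AZ| = 40.5, Z = A + 40.5·(cos 56.30°, sin 56.30°) = (41.69, -10.51). AZ is perpendicular to ZR; with |ZR| = 24.0 on the right of AZ, R = Z + 24.0·(0.8320, -0.5548) = (61.66, -23.82). Then cos ∠ARZ = RA·RZ / (|RA||RZ|), giving 59.35°.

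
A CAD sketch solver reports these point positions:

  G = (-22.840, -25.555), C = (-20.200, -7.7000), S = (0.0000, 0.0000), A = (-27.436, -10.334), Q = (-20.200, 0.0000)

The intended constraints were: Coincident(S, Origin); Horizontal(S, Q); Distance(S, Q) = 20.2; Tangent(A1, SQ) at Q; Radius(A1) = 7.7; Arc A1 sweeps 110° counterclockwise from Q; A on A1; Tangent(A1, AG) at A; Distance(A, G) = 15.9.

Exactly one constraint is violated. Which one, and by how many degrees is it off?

Tangent(A1, AG) at A — off by 3.20°.

S = (0.00, 0.00) ✓; S.y = 0.00, Q.y = 0.00 ✓; |SQ| = 20.20 ✓; ∠(CQ, QS) = 90.00° ✓; |CQ| = 7.700 ✓; bearing(C→A) − bearing(C→Q) = 110.0° ✓; |CA| = 7.700 ✓; ∠(CA, AG) = 93.20° ✗; |AG| = 15.90 ✓.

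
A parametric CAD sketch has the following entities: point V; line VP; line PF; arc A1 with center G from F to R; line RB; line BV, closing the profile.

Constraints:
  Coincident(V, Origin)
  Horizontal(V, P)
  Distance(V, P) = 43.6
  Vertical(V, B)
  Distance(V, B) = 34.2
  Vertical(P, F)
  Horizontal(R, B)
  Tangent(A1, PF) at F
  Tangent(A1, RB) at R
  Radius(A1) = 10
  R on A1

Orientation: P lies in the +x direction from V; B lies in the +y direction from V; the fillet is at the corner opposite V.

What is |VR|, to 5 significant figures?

47.944

The virtual corner opposite V is at (43.600, 34.200). The tangent condition forces GF to be normal to PF and since A1 is tangent to RB there, GR ⟂ RB, with radius 10.0, so the center G sits 10.0 in from both sides at G = (33.600, 24.200). That places the tangent points at F = (43.600, 24.200) on PF and R = (33.600, 34.200) on RB. Then |VR| = |R − V| = 47.944.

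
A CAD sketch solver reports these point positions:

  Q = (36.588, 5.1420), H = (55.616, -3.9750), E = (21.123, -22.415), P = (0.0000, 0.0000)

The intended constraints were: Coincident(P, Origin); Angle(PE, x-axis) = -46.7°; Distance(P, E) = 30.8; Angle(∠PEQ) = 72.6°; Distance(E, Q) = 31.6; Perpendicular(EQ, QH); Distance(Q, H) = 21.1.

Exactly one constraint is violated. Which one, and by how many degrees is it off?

Perpendicular(EQ, QH) — off by 3.70°.

P = (0.00, 0.00) ✓; PE at -46.70° ✓; |PE| = 30.80 ✓; ∠PEQ = 72.60° ✓; |EQ| = 31.60 ✓; ∠(EQ, QH) = 86.30° ✗; |QH| = 21.10 ✓.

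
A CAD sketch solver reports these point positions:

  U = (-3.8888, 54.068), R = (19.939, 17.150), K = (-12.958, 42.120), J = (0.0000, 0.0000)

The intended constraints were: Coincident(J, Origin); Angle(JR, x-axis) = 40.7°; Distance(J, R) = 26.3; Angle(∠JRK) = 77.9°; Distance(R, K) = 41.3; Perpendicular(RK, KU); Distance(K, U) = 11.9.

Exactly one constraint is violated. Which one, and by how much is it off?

Distance(K, U) = 11.9 — off by 3.10.

J = (0.00, 0.00) ✓; JR at 40.70° ✓; |JR| = 26.30 ✓; ∠JRK = 77.90° ✓; |RK| = 41.30 ✓; ∠(RK, KU) = 90.00° ✓; |KU| = 15.00 ✗.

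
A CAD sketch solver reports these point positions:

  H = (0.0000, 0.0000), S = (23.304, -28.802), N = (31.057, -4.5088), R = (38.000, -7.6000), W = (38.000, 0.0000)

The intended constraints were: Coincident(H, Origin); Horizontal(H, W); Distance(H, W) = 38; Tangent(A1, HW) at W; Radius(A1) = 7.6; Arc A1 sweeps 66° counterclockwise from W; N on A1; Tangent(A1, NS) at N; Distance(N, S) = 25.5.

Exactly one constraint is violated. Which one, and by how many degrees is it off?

Tangent(A1, NS) at N — off by 6.30°.

H = (0.00, 0.00) ✓; H.y = 0.00, W.y = 0.00 ✓; |HW| = 38.00 ✓; ∠(RW, WH) = 90.00° ✓; |RW| = 7.600 ✓; bearing(R→N) − bearing(R→W) = 66.00° ✓; |RN| = 7.600 ✓; ∠(RN, NS) = 83.70° ✗; |NS| = 25.50 ✓.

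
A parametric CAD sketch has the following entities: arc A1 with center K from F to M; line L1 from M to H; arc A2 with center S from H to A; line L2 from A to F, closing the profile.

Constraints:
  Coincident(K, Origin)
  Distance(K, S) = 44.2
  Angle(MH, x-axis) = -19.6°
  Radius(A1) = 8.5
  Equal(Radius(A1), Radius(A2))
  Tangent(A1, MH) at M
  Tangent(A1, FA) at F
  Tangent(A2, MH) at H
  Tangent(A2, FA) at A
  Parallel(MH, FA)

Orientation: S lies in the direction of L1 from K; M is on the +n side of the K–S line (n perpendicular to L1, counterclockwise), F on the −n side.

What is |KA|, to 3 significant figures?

45.0

Tangency of A1 to both parallel lines with radius 8.5 puts M and F at K ± 8.5·n: M = (2.85, 8.01), F = (-2.85, -8.01). Equal radii place H and A the same way about S: H = S + 8.5·n = (44.5, -6.82), A = S − 8.5·n = (38.8, -22.8). Then |KA| = |A − K| = 45.0.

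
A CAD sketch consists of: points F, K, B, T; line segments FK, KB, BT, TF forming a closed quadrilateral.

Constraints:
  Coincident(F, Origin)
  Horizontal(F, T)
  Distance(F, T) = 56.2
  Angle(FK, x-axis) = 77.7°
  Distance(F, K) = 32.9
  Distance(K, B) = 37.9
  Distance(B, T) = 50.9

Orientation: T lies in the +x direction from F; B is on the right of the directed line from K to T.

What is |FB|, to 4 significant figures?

8.028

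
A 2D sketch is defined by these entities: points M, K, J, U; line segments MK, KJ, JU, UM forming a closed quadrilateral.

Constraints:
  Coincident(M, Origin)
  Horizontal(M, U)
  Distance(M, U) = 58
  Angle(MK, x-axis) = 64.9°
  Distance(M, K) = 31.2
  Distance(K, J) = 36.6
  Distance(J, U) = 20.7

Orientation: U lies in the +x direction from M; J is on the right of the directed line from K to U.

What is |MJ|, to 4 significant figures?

37.32

Checks: |KJ| = 36.60 ✓; |JU| = 20.70 ✓.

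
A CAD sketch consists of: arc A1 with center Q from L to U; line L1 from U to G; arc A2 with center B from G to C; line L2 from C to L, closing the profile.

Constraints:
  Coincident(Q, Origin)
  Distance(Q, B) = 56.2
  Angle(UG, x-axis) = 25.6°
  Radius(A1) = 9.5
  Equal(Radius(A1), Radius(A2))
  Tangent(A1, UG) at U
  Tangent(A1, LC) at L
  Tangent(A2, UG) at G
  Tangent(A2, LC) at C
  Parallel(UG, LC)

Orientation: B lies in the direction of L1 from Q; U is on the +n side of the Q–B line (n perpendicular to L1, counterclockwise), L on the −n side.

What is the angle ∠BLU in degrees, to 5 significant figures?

80.405°

The slot axis is L1's direction at 25.6°, so u = (cos 25.6°, sin 25.6°) = (0.90183, 0.43209) and n = (−sin 25.6°, cos 25.6°) = (-0.43209, 0.90183). Q is at the origin and B lies 56.2 along u from Q, so B = 56.2·u = (50.683, 24.283). Tangency of A1 to both parallel lines with radius 9.5 puts U and L at Q ± 9.5·n: U = (-4.1048, 8.5674), L = (4.1048, -8.5674). Then cos ∠BLU = LB·LU / (|LB||LU|), giving 80.405°.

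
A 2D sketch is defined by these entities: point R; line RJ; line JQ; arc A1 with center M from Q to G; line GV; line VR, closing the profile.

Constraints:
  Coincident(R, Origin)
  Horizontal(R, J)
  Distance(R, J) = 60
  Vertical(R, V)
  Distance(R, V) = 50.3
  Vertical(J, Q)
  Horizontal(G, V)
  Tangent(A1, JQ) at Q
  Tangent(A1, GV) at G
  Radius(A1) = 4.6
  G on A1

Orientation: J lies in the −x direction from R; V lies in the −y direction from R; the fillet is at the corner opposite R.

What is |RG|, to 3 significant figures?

74.8

R is at the origin; R and J share the same y with |RJ| = 60.0 and J on the −x side, so J = (-60.0, 0.00). R and V share the same x with |RV| = 50.3 and V on the −y side, so V = (0.00, -50.3). The virtual corner opposite R is at (-60.0, -50.3). A1 meets JQ tangentially, so MQ is at right angles to JQ and the tangent condition forces MG to be normal to GV, with radius 4.6, so the center M sits 4.6 in from both sides at M = (-55.4, -45.7). That places the tangent points at Q = (-60.0, -45.7) on JQ and G = (-55.4, -50.3) on GV. Then |RG| = |G − R| = 74.8.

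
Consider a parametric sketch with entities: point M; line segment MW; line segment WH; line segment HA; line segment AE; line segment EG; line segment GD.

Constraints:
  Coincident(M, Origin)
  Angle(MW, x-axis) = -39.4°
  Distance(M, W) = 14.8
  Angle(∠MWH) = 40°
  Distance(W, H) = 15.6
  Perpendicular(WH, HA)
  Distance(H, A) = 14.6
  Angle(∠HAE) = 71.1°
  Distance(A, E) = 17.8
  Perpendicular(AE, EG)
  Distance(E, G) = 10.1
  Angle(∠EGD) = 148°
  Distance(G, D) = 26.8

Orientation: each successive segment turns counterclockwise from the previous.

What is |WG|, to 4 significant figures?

2.155

∠HAE = 71.1° gives AE at -60.50° from the x-axis; with |AE| = 17.8, E = (2.981, -12.24). AE is perpendicular to EG, so EG runs at 29.50°; with |EG| = 10.1, G = (11.77, -7.265). Then |WG| = |G − W| = 2.155.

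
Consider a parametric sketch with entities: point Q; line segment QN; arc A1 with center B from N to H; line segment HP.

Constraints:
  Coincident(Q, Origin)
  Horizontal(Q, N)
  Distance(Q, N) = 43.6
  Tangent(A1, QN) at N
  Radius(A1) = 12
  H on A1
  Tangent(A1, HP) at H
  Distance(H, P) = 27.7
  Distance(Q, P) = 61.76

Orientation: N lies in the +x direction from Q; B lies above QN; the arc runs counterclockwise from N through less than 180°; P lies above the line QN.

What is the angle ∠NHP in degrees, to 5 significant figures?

124.75°

Q is at the origin; QN is horizontal with |QN| = 43.6 and N on the +x side, so N = (43.600, 0.0000). A1 meets QN tangentially, so BN is at right angles to QN, so B = N + (0, 12) = (43.600, 12.000). Since BH ⟂ HP (tangency), |BP| = √(12.0² + 27.7²) = 30.188 regardless of where H sits on A1. So P lies on both circle(Q, 61.76) and circle(B, 30.188); the above-QN intersection is P = (45.142, 42.148). H is the foot of the tangent from P: H = (54.840, 16.201).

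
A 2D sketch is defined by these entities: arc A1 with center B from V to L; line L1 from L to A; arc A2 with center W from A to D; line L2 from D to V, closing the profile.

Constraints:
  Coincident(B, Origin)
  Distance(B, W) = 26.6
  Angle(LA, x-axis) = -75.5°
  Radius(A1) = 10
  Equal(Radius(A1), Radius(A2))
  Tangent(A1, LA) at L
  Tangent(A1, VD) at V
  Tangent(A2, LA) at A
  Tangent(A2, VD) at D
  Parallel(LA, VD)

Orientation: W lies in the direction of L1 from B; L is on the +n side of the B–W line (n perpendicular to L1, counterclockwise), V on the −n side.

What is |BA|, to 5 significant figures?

28.418

Tangency of A1 to both parallel lines with radius 10.0 puts L and V at B ± 10.0·n: L = (9.6815, 2.5038), V = (-9.6815, -2.5038). Equal radii place A and D the same way about W: A = W + 10.0·n = (16.342, -23.249), D = W − 10.0·n = (-3.0214, -28.257). Then |BA| = |A − B| = 28.418.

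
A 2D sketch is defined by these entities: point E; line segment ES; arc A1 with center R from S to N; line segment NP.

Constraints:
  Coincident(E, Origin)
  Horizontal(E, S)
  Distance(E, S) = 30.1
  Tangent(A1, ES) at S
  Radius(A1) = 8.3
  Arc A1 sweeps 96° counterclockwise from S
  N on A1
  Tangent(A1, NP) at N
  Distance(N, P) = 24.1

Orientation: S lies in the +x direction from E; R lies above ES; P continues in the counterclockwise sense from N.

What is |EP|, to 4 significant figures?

48.81

On A1, S sits at bearing -90° from R; a 96° counterclockwise sweep puts N at bearing 6°, so N = R + 8.3·(cos 6°, sin 6°) = (38.35, 9.168). The tangent condition forces RN to be normal to NP, so NP runs along (−sin 6°, cos 6°); with |NP| = 24.1, P = (35.84, 33.14). Then |EP| = |P − E| = 48.81.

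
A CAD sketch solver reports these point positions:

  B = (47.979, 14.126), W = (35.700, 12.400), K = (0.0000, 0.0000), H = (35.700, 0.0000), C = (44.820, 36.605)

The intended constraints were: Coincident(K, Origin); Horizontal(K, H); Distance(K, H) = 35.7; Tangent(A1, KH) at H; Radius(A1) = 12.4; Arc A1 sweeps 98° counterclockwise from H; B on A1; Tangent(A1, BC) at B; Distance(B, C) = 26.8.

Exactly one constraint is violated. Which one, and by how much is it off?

Distance(B, C) = 26.8 — off by 4.10.

K = (0.00, 0.00) ✓; K.y = 0.00, H.y = 0.00 ✓; |KH| = 35.70 ✓; ∠(WH, HK) = 90.00° ✓; |WH| = 12.40 ✓; bearing(W→B) − bearing(W→H) = 98.00° ✓; |WB| = 12.40 ✓; ∠(WB, BC) = 90.00° ✓; |BC| = 22.70 ✗.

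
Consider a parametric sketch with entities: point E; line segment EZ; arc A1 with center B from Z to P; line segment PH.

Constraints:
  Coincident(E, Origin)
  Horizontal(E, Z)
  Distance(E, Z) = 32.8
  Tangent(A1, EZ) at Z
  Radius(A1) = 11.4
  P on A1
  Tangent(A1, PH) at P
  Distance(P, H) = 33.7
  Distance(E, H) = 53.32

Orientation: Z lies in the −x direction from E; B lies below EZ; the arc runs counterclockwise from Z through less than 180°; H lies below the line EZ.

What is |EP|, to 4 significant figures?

45.99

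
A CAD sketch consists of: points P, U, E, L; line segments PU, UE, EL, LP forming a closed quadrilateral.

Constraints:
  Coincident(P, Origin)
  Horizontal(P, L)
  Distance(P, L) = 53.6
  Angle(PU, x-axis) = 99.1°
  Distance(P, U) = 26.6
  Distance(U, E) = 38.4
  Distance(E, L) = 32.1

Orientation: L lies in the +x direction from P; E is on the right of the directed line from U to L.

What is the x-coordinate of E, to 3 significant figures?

21.6

Checks: |UE| = 38.40 ✓; |EL| = 32.10 ✓.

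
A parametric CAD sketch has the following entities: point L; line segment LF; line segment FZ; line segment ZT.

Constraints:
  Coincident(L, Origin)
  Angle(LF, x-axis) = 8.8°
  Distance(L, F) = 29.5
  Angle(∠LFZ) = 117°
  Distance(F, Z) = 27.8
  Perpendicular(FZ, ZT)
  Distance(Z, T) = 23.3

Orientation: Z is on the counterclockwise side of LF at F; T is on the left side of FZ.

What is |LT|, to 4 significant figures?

41.30

∠LFZ = 117.0°, so FZ runs at 8.8° + (180° − 117.0°) = 71.80° from the x-axis; with |FZ| = 27.8, Z = F + 27.8·(cos 71.80°, sin 71.80°) = (37.84, 30.92). The perpendicularity gives ZT at right angles to FZ; with |ZT| = 23.3 on the left of FZ, T = Z + 23.3·(-0.9500, 0.3123) = (15.70, 38.20). Then |LT| = |T − L| = 41.30.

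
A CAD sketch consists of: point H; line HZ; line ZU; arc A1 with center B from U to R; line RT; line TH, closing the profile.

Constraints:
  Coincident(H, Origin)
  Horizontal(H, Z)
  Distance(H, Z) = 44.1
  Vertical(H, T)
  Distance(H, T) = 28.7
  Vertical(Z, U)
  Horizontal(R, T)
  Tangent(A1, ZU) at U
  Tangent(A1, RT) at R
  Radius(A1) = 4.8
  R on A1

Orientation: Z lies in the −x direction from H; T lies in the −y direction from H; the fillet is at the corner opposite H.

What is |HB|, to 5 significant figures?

45.997

H is at the origin; HZ is horizontal with |HZ| = 44.1 and Z on the −x side, so Z = (-44.100, 0.0000). HT is vertical with |HT| = 28.7 and T on the −y side, so T = (0.0000, -28.700). The virtual corner opposite H is at (-44.100, -28.700). Since A1 is tangent to ZU there, BU ⟂ ZU and since A1 is tangent to RT there, BR ⟂ RT, with radius 4.8, so the center B sits 4.8 in from both sides at B = (-39.300, -23.900). Then |HB| = |B − H| = 45.997.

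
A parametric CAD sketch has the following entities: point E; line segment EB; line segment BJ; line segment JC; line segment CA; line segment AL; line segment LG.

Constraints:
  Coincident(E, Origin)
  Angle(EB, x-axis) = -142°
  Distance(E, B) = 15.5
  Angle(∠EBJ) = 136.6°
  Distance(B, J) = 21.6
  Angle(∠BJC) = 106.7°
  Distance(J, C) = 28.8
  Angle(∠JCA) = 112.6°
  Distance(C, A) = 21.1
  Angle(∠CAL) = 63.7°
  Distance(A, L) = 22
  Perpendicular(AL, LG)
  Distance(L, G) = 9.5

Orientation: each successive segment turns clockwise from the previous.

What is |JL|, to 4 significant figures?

23.45

E is at the origin; EB runs at -142.0° with length 15.5, so B = (-12.21, -9.543). ∠EBJ = 136.6° gives BJ at 174.6° from the x-axis; with |BJ| = 21.6, J = (-33.72, -7.510). ∠BJC = 106.7° gives JC at 101.3° from the x-axis; with |JC| = 28.8, C = (-39.36, 20.73). ∠JCA = 112.6° gives CA at 33.90° from the x-axis; with |CA| = 21.1, A = (-21.85, 32.50). ∠CAL = 63.7° gives AL at -82.40° from the x-axis; with |AL| = 22.0, L = (-18.94, 10.69). Then |JL| = |L − J| = 23.45.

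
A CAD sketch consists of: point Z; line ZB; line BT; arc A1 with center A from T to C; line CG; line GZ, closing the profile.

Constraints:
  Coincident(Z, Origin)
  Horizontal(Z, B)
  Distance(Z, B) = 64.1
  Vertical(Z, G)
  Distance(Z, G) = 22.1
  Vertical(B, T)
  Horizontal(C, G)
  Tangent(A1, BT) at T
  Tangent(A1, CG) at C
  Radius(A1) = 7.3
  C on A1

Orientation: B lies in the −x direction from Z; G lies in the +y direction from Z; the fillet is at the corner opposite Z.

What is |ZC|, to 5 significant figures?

60.948

The virtual corner opposite Z is at (-64.100, 22.100). The tangent condition forces AT to be normal to BT and tangency of A1 to CG means the radius AC is perpendicular to CG, with radius 7.3, so the center A sits 7.3 in from both sides at A = (-56.800, 14.800). That places the tangent points at T = (-64.100, 14.800) on BT and C = (-56.800, 22.100) on CG. Then |ZC| = |C − Z| = 60.948.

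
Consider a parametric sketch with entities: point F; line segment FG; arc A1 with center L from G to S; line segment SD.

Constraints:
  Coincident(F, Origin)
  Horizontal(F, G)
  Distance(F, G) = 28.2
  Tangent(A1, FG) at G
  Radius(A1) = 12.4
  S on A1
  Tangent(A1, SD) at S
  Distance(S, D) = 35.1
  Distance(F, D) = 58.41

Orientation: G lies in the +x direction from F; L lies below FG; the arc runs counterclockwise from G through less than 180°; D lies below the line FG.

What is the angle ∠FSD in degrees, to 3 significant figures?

160°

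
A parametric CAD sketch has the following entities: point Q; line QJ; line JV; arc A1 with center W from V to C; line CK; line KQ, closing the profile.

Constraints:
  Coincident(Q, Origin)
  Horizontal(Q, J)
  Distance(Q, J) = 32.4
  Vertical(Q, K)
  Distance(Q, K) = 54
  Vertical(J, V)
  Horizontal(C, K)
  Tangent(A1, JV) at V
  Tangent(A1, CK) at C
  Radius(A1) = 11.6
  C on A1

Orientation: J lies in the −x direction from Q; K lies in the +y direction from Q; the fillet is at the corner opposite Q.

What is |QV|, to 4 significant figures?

53.36

The virtual corner opposite Q is at (-32.40, 54.00). The tangent condition forces WV to be normal to JV and the tangent condition forces WC to be normal to CK, with radius 11.6, so the center W sits 11.6 in from both sides at W = (-20.80, 42.40). That places the tangent points at V = (-32.40, 42.40) on JV and C = (-20.80, 54.00) on CK. Then |QV| = |V − Q| = 53.36.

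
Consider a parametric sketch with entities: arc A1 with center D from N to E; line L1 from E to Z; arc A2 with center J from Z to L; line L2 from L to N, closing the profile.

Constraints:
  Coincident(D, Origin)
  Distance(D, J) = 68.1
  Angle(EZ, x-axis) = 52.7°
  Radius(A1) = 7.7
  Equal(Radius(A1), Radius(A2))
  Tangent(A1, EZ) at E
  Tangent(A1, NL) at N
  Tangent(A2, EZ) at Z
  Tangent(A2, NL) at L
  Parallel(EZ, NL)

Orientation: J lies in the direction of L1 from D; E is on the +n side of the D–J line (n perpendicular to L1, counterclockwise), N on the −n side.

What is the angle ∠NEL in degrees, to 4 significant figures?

77.26°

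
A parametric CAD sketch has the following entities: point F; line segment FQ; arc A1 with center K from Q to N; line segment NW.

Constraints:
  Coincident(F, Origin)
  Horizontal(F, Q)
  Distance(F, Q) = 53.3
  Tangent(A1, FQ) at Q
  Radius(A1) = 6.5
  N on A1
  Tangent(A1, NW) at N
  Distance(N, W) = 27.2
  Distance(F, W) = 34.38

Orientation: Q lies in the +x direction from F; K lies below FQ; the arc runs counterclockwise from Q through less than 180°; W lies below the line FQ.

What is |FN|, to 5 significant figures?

49.086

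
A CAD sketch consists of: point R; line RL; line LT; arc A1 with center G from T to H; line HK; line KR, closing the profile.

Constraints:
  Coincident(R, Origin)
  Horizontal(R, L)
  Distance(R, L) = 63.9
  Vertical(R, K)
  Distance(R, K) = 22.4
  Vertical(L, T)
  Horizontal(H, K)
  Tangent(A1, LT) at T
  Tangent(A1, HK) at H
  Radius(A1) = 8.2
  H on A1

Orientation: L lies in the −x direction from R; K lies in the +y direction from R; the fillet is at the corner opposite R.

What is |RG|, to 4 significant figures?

57.48

R is at the origin; RL is horizontal with |RL| = 63.9 and L on the −x side, so L = (-63.90, 0.000). R and K share the same x with |RK| = 22.4 and K on the +y side, so K = (0.000, 22.40). The virtual corner opposite R is at (-63.90, 22.40). Since A1 is tangent to LT there, GT ⟂ LT and A1 meets HK tangentially, so GH is at right angles to HK, with radius 8.2, so the center G sits 8.2 in from both sides at G = (-55.70, 14.20). Then |RG| = |G − R| = 57.48.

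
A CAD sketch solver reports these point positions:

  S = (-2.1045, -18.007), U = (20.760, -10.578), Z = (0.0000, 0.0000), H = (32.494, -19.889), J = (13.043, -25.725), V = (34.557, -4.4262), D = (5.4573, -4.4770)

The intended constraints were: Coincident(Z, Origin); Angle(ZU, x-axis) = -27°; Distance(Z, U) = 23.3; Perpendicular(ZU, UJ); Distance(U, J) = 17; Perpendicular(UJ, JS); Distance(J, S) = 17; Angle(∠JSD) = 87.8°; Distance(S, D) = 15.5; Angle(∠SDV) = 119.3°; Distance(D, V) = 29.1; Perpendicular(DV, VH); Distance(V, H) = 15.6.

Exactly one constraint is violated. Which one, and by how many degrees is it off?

Perpendicular(DV, VH) — off by 7.70°.

Z = (0.00, 0.00) ✓; ZU at -27.00° ✓; |ZU| = 23.30 ✓; ∠(ZU, UJ) = 90.00° ✓; |UJ| = 17.00 ✓; ∠(UJ, JS) = 90.00° ✓; |JS| = 17.00 ✓; ∠JSD = 87.80° ✓; |SD| = 15.50 ✓; ∠SDV = 119.3° ✓; |DV| = 29.10 ✓; ∠(DV, VH) = 97.70° ✗; |VH| = 15.60 ✓.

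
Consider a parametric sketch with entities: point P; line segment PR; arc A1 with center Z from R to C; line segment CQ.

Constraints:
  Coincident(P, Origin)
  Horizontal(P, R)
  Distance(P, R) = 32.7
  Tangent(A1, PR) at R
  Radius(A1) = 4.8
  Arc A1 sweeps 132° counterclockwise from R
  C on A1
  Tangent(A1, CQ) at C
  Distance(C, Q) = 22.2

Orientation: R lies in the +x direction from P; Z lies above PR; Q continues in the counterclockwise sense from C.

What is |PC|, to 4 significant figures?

37.14

P is at the origin; PR is horizontal with |PR| = 32.7 and R on the +x side, so R = (32.70, 0.000). The tangent condition forces ZR to be normal to PR, so Z = R + (0, 4.8) = (32.70, 4.800). On A1, R sits at bearing -90° from Z; a 132° counterclockwise sweep puts C at bearing 42°, so C = Z + 4.8·(cos 42°, sin 42°) = (36.27, 8.012). Then |PC| = |C − P| = 37.14.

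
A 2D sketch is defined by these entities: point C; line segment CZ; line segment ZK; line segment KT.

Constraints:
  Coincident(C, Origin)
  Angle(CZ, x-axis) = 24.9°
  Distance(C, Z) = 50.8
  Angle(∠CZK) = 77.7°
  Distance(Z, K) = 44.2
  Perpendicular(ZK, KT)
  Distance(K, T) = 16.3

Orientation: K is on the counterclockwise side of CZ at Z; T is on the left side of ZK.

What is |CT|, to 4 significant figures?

47.17

C is at the origin; CZ runs at 24.9° with length 50.8, so Z = 50.8·(cos 24.9°, sin 24.9°) = (46.08, 21.39). ∠CZK = 77.7°, so ZK runs at 24.9° + (180° − 77.7°) = 127.2° from the x-axis; with |ZK| = 44.2, K = Z + 44.2·(cos 127.2°, sin 127.2°) = (19.35, 56.60). The perpendicularity gives KT at right angles to ZK; with |KT| = 16.3 on the left of ZK, T = K + 16.3·(-0.7965, -0.6046) = (6.371, 46.74). Then |CT| = |T − C| = 47.17.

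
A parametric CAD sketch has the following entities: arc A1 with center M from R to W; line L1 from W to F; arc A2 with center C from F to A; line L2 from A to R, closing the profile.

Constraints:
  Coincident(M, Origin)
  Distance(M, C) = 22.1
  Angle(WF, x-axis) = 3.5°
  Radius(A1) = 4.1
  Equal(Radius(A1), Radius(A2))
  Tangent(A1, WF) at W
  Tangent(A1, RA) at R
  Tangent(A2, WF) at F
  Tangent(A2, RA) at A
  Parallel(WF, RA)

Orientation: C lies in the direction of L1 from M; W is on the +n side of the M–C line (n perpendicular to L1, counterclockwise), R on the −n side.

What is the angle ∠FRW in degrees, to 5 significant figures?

69.643°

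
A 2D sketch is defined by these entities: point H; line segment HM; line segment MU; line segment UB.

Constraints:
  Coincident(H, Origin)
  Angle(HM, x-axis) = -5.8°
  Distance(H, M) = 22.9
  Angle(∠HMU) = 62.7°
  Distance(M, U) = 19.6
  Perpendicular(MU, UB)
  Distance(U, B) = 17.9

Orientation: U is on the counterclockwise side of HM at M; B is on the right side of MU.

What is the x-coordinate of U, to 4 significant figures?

15.60

H is at the origin; HM runs at -5.8° with length 22.9, so M = 22.9·(cos -5.8°, sin -5.8°) = (22.78, -2.314). ∠HMU = 62.7°, so MU runs at -5.8° + (180° − 62.7°) = 111.5° from the x-axis; with |MU| = 19.6, U = M + 19.6·(cos 111.5°, sin 111.5°) = (15.60, 15.92). So U.x = 15.60.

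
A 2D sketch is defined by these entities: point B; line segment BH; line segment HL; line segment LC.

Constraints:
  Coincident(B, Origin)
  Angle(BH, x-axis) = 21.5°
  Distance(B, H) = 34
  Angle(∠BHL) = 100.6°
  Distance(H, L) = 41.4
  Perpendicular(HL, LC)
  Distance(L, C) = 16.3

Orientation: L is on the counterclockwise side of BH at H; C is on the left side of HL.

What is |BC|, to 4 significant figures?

50.64

B is at the origin; BH runs at 21.5° with length 34.0, so H = 34.0·(cos 21.5°, sin 21.5°) = (31.63, 12.46). ∠BHL = 100.6°, so HL runs at 21.5° + (180° − 100.6°) = 100.9° from the x-axis; with |HL| = 41.4, L = H + 41.4·(cos 100.9°, sin 100.9°) = (23.81, 53.11). HL is perpendicular to LC; with |LC| = 16.3 on the left of HL, C = L + 16.3·(-0.9820, -0.1891) = (7.800, 50.03). Then |BC| = |C − B| = 50.64.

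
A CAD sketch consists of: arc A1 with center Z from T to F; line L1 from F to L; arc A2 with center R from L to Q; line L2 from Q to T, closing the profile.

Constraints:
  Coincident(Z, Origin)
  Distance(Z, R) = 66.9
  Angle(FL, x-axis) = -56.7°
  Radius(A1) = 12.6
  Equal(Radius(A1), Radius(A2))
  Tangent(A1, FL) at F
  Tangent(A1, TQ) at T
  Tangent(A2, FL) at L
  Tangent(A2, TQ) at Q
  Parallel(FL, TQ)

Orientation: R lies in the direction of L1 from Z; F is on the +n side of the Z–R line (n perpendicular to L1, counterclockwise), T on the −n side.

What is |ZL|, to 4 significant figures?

68.08

The slot axis is L1's direction at -56.7°, so u = (cos -56.7°, sin -56.7°) = (0.5490, -0.8358) and n = (−sin -56.7°, cos -56.7°) = (0.8358, 0.5490). Z is at the origin and R lies 66.9 along u from Z, so R = 66.9·u = (36.73, -55.92). Tangency of A1 to both parallel lines with radius 12.6 puts F and T at Z ± 12.6·n: F = (10.53, 6.918), T = (-10.53, -6.918). Equal radii place L and Q the same way about R: L = R + 12.6·n = (47.26, -49.00), Q = R − 12.6·n = (26.20, -62.83). Then |ZL| = |L − Z| = 68.08.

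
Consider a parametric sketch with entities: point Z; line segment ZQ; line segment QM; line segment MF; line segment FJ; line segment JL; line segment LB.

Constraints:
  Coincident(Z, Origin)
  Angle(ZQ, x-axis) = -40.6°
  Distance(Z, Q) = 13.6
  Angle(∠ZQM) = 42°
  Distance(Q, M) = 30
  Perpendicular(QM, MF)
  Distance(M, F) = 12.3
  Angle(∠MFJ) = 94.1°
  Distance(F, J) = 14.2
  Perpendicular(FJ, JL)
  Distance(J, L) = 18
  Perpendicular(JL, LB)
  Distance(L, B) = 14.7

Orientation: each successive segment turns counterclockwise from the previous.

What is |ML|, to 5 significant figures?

16.132

∠MFJ = 94.1° gives FJ at -86.700° from the x-axis; with |FJ| = 14.2, J = (-4.9179, 5.1390). FJ ⟂ JL, so JL runs at 3.3000°; with |JL| = 18.0, L = (13.052, 6.1751). Then |ML| = |L − M| = 16.132.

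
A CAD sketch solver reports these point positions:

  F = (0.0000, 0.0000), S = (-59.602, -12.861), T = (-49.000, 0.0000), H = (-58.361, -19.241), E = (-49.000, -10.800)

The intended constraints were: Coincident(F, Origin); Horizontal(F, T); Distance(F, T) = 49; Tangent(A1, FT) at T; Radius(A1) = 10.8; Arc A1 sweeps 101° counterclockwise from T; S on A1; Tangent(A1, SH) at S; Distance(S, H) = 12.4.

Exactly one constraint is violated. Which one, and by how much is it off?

Distance(S, H) = 12.4 — off by 5.90.

F = (0.00, 0.00) ✓; F.y = 0.00, T.y = 0.00 ✓; |FT| = 49.00 ✓; ∠(ET, TF) = 90.00° ✓; |ET| = 10.80 ✓; bearing(E→S) − bearing(E→T) = 101.0° ✓; |ES| = 10.80 ✓; ∠(ES, SH) = 89.99° ✓; |SH| = 6.500 ✗.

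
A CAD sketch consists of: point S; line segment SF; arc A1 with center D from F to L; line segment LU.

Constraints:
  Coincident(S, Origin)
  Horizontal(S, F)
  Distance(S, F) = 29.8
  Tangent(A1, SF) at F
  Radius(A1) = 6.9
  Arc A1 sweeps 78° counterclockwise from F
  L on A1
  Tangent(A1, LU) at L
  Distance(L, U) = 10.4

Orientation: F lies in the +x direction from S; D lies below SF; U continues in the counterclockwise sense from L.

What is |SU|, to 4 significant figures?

26.09

On A1, F sits at bearing 90° from D; a 78° counterclockwise sweep puts L at bearing 168°, so L = D + 6.9·(cos 168°, sin 168°) = (23.05, -5.465). Tangency of A1 to LU means the radius DL is perpendicular to LU, so LU runs along (−sin 168°, cos 168°); with |LU| = 10.4, U = (20.89, -15.64). Then |SU| = |U − S| = 26.09.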